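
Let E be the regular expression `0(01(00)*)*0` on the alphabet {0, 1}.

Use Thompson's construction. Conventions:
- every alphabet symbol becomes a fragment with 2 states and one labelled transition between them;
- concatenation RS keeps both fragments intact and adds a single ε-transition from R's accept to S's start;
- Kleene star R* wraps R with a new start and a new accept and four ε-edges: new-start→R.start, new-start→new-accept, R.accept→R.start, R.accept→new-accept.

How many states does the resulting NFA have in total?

Building bottom-up:
Each of the 6 symbol leaves contributes a 2-state fragment.
  00 — 4 states
  (00)* — 6 states
  01(00)* — 10 states
  (01(00)*)* — 12 states
  0(01(00)*)*0 — 16 states

16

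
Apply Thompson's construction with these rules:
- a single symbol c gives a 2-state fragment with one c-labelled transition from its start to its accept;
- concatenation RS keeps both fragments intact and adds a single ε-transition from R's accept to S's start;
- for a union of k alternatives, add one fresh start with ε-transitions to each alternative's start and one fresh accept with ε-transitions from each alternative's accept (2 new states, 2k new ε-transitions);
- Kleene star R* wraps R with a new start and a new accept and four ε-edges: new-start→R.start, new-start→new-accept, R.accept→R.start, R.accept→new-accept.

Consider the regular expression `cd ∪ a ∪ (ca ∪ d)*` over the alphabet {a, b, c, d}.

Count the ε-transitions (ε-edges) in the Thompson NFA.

Per subexpression:
Each of the 6 symbol leaves contributes 0 ε-transitions.
  cd = 1 ε-transition
  ca = 1 ε-transition
  ca ∪ d = 5 ε-transitions
  (ca ∪ d)* = 9 ε-transitions
  cd ∪ a ∪ (ca ∪ d)* = 16 ε-transitions

16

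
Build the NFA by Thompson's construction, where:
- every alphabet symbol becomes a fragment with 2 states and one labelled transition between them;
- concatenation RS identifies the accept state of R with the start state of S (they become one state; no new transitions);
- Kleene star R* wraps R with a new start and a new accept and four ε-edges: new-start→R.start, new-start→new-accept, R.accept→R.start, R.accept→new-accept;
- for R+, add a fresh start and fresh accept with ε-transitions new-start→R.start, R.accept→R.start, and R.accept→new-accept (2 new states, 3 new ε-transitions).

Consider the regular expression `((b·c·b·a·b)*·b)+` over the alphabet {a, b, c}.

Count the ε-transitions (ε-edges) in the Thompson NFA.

Building bottom-up:
Each of the 6 symbol leaves contributes 0 ε-transitions.
  b·c·b·a·b : 0 ε-transitions
  (b·c·b·a·b)* : 4 ε-transitions
  (b·c·b·a·b)*·b : 4 ε-transitions
  ((b·c·b·a·b)*·b)+ : 7 ε-transitions

7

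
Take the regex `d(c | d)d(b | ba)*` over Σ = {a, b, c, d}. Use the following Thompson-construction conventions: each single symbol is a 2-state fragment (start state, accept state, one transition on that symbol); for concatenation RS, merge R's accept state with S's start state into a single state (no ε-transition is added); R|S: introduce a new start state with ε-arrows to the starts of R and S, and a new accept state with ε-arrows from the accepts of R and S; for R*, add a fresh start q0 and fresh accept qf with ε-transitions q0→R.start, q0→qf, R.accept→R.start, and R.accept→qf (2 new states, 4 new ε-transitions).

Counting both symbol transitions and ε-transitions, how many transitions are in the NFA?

19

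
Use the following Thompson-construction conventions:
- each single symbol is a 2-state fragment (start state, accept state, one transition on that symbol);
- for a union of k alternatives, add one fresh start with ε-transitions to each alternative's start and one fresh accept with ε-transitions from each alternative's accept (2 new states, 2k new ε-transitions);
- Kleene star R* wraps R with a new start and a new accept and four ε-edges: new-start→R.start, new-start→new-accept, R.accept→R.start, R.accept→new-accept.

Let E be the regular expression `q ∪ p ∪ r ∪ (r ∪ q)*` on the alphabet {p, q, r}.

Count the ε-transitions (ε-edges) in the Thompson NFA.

16

Recursing over subexpressions:
Each of the 5 symbol leaves contributes 0 ε-transitions.
  r ∪ q : 4 ε-transitions
  (r ∪ q)* : 8 ε-transitions
  q ∪ p ∪ r ∪ (r ∪ q)* : 16 ε-transitions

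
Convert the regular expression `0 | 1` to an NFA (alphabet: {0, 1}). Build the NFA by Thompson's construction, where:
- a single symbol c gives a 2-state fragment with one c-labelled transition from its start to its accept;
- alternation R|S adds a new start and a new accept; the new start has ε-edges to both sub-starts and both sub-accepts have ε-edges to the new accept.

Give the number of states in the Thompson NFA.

6

Per subexpression:
Each of the 2 symbol leaves contributes a 2-state fragment.
  0 | 1 = 6 states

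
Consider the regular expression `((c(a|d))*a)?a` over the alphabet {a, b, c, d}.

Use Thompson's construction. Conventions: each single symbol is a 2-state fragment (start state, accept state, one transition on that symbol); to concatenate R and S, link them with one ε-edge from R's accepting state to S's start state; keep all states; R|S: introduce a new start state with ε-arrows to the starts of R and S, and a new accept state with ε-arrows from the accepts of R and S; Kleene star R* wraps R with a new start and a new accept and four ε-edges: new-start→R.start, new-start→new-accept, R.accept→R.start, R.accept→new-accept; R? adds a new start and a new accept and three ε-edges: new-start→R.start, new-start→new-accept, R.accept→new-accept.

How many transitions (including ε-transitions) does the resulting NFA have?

19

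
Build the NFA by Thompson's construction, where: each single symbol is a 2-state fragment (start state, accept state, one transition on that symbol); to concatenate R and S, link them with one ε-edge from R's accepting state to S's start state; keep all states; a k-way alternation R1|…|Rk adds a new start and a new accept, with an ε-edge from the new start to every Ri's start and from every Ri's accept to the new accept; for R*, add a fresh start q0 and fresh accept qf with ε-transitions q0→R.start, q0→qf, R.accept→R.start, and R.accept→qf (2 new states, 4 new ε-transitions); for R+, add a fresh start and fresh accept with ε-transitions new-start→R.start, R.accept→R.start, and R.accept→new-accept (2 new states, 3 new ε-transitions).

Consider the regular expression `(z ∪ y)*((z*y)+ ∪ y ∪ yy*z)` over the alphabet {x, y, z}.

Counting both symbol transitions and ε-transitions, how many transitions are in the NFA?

37

Per subexpression:
Each of the 8 symbol leaves contributes 1 transition (1 symbol, 0 ε).
  z ∪ y = 6 transitions (2 symbol, 4 ε)
  (z ∪ y)* = 10 transitions (2 symbol, 8 ε)
  z* = 5 transitions (1 symbol, 4 ε)
  z*y = 7 transitions (2 symbol, 5 ε)
  (z*y)+ = 10 transitions (2 symbol, 8 ε)
  y* = 5 transitions (1 symbol, 4 ε)
  yy*z = 9 transitions (3 symbol, 6 ε)
  (z*y)+ ∪ y ∪ yy*z = 26 transitions (6 symbol, 20 ε)
  (z ∪ y)*((z*y)+ ∪ y ∪ yy*z) = 37 transitions (8 symbol, 29 ε)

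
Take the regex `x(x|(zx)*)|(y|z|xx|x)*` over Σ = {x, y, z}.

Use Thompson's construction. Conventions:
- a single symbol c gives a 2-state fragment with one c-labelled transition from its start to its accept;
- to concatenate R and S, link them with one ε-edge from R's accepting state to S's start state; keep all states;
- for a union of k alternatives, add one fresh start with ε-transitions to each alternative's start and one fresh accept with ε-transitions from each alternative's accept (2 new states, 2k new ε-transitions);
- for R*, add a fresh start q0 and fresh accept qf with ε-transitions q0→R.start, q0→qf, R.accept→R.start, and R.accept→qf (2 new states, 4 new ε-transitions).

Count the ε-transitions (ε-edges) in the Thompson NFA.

27

Recursing over subexpressions:
Each of the 9 symbol leaves contributes 0 ε-transitions.
  zx : 1 ε-transition
  (zx)* : 5 ε-transitions
  x|(zx)* : 9 ε-transitions
  x(x|(zx)*) : 10 ε-transitions
  xx : 1 ε-transition
  y|z|xx|x : 9 ε-transitions
  (y|z|xx|x)* : 13 ε-transitions
  x(x|(zx)*)|(y|z|xx|x)* : 27 ε-transitions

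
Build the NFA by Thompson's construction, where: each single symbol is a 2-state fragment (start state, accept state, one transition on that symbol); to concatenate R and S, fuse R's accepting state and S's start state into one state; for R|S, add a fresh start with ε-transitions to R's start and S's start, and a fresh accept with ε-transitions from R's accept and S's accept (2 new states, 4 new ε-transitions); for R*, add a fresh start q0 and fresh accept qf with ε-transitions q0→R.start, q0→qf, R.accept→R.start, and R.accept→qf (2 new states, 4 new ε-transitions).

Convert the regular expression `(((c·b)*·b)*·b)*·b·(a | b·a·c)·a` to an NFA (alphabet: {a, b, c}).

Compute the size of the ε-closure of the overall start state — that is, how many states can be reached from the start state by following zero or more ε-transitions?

7

Compute the ε-closure size of each fragment's start state recursively; a symbol fragment's start has no outgoing ε-edge, so its closure is just itself (size 1).
  c·b : |closure| equals the left operand's closure size = 1 (its accept is not ε-reachable, so the closure stops there)
  (c·b)* : the star's fresh start ε-reaches both the body's start and the fresh accept: |closure| = 2 + 1 = 3
  (c·b)*·b : |closure| = 3 + (1−1) = 3 (closure spills across the concat boundary because the left factor accepts ε)
  ((c·b)*·b)* : |closure| = 1 (new start) + 3 (body) + 1 (new accept) = 5
  ((c·b)*·b)*·b : |closure| = 5 + (1−1) = 5 (closure spills across the concat boundary because the left factor accepts ε)
  (((c·b)*·b)*·b)* : the star's fresh start ε-reaches both the body's start and the fresh accept: |closure| = 2 + 5 = 7
  b·a·c : |closure| equals the left operand's closure size = 1 (its accept is not ε-reachable, so the closure stops there)
  a | b·a·c : |closure| = 1 + 1 + 1 = 3 (the new accept is not ε-reachable since no branch accepts ε)
  (((c·b)*·b)*·b)*·b·(a | b·a·c)·a : the left operand accepts ε, so the closure extends into the next operand (the shared merged state is already counted); |closure| = 7 + (1−1) = 7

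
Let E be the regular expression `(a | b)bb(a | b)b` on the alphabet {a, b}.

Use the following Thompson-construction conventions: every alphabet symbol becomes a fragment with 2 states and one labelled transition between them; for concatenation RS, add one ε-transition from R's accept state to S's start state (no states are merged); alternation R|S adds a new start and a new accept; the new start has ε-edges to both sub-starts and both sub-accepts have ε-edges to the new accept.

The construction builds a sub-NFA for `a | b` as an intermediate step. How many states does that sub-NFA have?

6

Fragment for `a | b`:
Each of the 2 symbol leaves contributes a 2-state fragment.
  a | b : 6 states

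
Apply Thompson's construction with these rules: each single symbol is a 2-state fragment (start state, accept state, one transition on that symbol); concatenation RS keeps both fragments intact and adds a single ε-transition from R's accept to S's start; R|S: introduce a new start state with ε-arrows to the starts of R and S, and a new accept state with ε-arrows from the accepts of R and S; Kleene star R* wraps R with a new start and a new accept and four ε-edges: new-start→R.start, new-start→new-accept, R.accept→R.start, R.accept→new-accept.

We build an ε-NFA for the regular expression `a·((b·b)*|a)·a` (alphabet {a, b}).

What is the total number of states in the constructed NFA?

14

Bottom-up over the parse tree:
Each of the 5 symbol leaves contributes a 2-state fragment.
  b·b — 4 states
  (b·b)* — 6 states
  (b·b)*|a — 10 states
  a·((b·b)*|a)·a — 14 states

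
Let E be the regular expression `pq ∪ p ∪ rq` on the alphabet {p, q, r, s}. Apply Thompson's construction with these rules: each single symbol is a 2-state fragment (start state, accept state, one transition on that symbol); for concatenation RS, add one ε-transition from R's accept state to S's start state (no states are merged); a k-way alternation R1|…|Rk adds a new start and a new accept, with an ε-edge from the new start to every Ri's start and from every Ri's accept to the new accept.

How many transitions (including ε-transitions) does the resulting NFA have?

Bottom-up over the parse tree:
Each of the 5 symbol leaves contributes 1 transition (1 symbol, 0 ε).
  pq = 3 transitions (2 symbol, 1 ε)
  rq = 3 transitions (2 symbol, 1 ε)
  pq ∪ p ∪ rq = 13 transitions (5 symbol, 8 ε)

13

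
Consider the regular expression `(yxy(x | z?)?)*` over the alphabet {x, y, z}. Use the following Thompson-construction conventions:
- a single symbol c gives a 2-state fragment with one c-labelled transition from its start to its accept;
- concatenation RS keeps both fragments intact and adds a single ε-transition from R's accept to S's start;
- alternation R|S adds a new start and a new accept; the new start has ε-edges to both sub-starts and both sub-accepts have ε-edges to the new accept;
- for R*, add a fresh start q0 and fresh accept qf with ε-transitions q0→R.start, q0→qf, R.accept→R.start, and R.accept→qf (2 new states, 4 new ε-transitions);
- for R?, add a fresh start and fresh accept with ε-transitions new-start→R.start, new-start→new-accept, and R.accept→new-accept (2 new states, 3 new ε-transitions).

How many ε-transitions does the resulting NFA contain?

17

Building bottom-up:
Each of the 5 symbol leaves contributes 0 ε-transitions.
  z? : 3 ε-transitions
  x | z? : 7 ε-transitions
  (x | z?)? : 10 ε-transitions
  yxy(x | z?)? : 13 ε-transitions
  (yxy(x | z?)?)* : 17 ε-transitions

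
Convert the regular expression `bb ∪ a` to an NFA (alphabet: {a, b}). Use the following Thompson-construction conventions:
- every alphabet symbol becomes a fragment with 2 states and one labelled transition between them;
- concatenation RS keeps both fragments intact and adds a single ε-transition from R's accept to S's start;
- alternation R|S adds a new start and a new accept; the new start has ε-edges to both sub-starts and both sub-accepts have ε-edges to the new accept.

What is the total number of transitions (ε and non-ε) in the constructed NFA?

8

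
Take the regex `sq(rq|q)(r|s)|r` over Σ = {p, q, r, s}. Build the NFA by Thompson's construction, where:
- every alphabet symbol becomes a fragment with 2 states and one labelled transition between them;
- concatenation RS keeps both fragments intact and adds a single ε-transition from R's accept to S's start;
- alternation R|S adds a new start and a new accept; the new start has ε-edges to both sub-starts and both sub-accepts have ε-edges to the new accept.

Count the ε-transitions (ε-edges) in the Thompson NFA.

Bottom-up over the parse tree:
Each of the 8 symbol leaves contributes 0 ε-transitions.
  rq = 1 ε-transition
  rq|q = 5 ε-transitions
  r|s = 4 ε-transitions
  sq(rq|q)(r|s) = 12 ε-transitions
  sq(rq|q)(r|s)|r = 16 ε-transitions

16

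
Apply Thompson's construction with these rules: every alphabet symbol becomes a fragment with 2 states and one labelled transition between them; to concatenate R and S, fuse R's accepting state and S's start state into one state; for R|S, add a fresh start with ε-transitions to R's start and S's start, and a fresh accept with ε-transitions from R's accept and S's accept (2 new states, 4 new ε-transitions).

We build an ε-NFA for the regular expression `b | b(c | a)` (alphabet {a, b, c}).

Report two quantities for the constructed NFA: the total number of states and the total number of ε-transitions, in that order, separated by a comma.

11, 8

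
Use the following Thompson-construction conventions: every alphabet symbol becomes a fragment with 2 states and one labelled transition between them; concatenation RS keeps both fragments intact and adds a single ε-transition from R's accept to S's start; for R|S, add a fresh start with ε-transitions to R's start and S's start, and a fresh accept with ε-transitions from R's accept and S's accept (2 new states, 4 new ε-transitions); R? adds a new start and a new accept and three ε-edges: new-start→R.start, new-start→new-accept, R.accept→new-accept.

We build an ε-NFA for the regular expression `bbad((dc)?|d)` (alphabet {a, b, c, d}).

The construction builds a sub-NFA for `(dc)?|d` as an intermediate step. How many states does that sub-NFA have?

10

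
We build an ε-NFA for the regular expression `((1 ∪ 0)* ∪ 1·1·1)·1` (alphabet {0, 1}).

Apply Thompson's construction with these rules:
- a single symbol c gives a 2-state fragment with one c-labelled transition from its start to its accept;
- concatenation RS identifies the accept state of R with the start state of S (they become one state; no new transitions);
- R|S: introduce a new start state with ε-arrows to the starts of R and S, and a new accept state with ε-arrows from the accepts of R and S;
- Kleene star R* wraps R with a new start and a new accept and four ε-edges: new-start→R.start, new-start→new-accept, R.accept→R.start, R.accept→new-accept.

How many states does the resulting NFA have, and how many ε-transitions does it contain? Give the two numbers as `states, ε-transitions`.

Building bottom-up:
Each of the 6 symbol leaves contributes 2 states and 0 ε-transitions.
  1 ∪ 0 = 6 states, 4 ε-transitions
  (1 ∪ 0)* = 8 states, 8 ε-transitions
  1·1·1 = 4 states, 0 ε-transitions
  (1 ∪ 0)* ∪ 1·1·1 = 14 states, 12 ε-transitions
  ((1 ∪ 0)* ∪ 1·1·1)·1 = 15 states, 12 ε-transitions

15, 12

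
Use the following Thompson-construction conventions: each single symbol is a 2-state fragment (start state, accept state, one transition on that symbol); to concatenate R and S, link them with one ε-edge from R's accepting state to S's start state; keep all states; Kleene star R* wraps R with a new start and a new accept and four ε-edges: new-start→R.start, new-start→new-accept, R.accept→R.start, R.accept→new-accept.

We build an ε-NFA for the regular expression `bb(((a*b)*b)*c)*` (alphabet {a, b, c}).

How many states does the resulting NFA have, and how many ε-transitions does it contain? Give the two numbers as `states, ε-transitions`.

Building bottom-up:
Each of the 6 symbol leaves contributes 2 states and 0 ε-transitions.
  a* = 4 states, 4 ε-transitions
  a*b = 6 states, 5 ε-transitions
  (a*b)* = 8 states, 9 ε-transitions
  (a*b)*b = 10 states, 10 ε-transitions
  ((a*b)*b)* = 12 states, 14 ε-transitions
  ((a*b)*b)*c = 14 states, 15 ε-transitions
  (((a*b)*b)*c)* = 16 states, 19 ε-transitions
  bb(((a*b)*b)*c)* = 20 states, 21 ε-transitions

20, 21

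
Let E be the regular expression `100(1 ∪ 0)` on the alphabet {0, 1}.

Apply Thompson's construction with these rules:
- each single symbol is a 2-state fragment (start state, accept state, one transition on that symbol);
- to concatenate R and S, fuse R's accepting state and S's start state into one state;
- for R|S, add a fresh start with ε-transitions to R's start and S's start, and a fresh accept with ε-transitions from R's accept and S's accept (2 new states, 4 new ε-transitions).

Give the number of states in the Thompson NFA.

9

Recursing over subexpressions:
Each of the 5 symbol leaves contributes a 2-state fragment.
  1 ∪ 0 : 6 states
  100(1 ∪ 0) : 9 states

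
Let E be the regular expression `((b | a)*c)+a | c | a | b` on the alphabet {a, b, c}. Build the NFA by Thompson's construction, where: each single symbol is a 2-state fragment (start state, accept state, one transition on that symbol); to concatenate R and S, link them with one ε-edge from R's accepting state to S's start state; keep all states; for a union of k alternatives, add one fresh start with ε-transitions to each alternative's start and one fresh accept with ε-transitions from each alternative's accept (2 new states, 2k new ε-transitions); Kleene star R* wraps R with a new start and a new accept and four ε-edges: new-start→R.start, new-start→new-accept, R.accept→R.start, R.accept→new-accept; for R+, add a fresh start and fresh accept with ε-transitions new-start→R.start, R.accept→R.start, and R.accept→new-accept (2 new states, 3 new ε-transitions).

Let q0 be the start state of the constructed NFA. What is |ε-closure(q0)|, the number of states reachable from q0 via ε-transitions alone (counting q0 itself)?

Work bottom-up. For each fragment F, track |ε-closure(F.start)| and whether F's accept lies in that closure (i.e. whether F accepts ε). A single-symbol fragment has closure size 1 and does not accept ε.
  b | a → |ε-closure| = 1 + 1 + 1 = 3 (the new accept is not ε-reachable since no branch accepts ε)
  (b | a)* → |ε-closure| = 1 (new start) + 3 (body) + 1 (new accept) = 5
  (b | a)*c → the left operand accepts ε, so the closure extends into the next operand (via the concat ε-link); |ε-closure| = 5 + 1 = 6
  ((b | a)*c)+ → new start ε-reaches only the body's start; the new accept needs a symbol first: |ε-closure| = 1 + 6 = 7
  ((b | a)*c)+a → |ε-closure| equals the left operand's closure size = 7 (its accept is not ε-reachable, so the closure stops there)
  ((b | a)*c)+a | c | a | b → |ε-closure| = 1 + 7 + 1 + 1 + 1 = 11 (the new accept is not ε-reachable since no branch accepts ε)

11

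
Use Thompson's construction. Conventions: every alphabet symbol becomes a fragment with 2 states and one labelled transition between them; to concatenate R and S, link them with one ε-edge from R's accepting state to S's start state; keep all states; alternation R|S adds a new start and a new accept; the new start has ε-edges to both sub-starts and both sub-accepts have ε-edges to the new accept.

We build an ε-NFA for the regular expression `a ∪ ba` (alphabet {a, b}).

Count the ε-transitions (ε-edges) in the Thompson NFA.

5

By structural recursion:
Each of the 3 symbol leaves contributes 0 ε-transitions.
  ba : 1 ε-transition
  a ∪ ba : 5 ε-transitions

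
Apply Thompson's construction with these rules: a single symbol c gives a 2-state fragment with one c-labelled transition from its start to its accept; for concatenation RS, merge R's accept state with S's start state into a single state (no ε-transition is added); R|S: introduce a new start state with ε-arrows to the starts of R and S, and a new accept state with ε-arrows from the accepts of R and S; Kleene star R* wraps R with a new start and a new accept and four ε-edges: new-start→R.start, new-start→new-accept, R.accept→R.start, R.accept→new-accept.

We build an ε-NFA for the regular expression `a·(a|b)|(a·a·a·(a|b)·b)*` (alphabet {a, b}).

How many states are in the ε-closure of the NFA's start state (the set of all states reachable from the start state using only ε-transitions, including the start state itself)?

Work bottom-up. For each fragment F, track |ε-closure(F.start)| and whether F's accept lies in that closure (i.e. whether F accepts ε). A single-symbol fragment has closure size 1 and does not accept ε.
  a|b : |ε-closure| = 1 + 1 + 1 = 3 (the new accept is not ε-reachable since no branch accepts ε)
  a·(a|b) : |ε-closure| equals the left operand's closure size = 1 (its accept is not ε-reachable, so the closure stops there)
  a|b : new start ε-reaches every alternative's start; none of them accept ε, so the new accept is not reached: |ε-closure| = 1 + 1 + 1 = 3
  a·a·a·(a|b)·b : |ε-closure| equals the left operand's closure size = 1 (its accept is not ε-reachable, so the closure stops there)
  (a·a·a·(a|b)·b)* : |ε-closure| = 1 (new start) + 1 (body) + 1 (new accept) = 3
  a·(a|b)|(a·a·a·(a|b)·b)* : new start ε-reaches every alternative's start; at least one alternative accepts ε, so the union's new accept is reached too: |ε-closure| = 1 + 1 + 3 + 1 = 6

6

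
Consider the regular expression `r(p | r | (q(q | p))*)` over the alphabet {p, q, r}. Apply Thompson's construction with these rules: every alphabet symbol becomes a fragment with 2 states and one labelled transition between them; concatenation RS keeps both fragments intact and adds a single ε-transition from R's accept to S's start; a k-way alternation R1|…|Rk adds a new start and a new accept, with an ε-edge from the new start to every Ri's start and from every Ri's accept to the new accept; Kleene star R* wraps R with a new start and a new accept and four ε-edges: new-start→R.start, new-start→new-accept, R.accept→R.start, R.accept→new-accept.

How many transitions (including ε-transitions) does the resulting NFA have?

22

Building bottom-up:
Each of the 6 symbol leaves contributes 1 transition (1 symbol, 0 ε).
  q | p = 6 transitions (2 symbol, 4 ε)
  q(q | p) = 8 transitions (3 symbol, 5 ε)
  (q(q | p))* = 12 transitions (3 symbol, 9 ε)
  p | r | (q(q | p))* = 20 transitions (5 symbol, 15 ε)
  r(p | r | (q(q | p))*) = 22 transitions (6 symbol, 16 ε)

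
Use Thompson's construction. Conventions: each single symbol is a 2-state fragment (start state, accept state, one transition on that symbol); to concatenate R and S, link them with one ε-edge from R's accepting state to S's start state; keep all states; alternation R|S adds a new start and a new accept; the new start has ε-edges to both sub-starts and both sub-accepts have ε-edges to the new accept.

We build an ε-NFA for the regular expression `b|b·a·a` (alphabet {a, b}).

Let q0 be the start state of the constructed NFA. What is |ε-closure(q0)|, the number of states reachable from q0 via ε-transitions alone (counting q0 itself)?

3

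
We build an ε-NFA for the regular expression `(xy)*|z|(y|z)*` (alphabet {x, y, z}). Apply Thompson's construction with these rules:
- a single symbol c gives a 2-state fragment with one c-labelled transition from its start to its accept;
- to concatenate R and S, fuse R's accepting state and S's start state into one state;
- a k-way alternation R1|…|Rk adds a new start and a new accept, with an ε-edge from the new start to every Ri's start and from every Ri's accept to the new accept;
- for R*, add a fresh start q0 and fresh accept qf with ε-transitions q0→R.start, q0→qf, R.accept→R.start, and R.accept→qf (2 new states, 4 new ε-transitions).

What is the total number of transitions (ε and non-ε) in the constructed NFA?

23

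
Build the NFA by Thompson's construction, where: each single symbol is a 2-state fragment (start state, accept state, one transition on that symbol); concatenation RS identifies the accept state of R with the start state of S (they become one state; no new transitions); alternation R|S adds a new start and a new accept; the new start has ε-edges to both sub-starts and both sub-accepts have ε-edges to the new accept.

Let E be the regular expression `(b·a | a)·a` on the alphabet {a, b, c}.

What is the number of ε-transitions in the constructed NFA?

4

By structural recursion:
Each of the 4 symbol leaves contributes 0 ε-transitions.
  b·a : 0 ε-transitions
  b·a | a : 4 ε-transitions
  (b·a | a)·a : 4 ε-transitions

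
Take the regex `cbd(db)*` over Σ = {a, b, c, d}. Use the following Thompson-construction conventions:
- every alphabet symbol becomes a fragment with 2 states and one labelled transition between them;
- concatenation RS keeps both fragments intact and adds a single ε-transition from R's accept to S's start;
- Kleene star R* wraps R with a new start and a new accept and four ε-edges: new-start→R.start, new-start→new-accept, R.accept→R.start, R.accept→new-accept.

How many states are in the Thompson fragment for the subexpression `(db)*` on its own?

Fragment for `(db)*`:
Each of the 2 symbol leaves contributes a 2-state fragment.
  db = 4 states
  (db)* = 6 states

6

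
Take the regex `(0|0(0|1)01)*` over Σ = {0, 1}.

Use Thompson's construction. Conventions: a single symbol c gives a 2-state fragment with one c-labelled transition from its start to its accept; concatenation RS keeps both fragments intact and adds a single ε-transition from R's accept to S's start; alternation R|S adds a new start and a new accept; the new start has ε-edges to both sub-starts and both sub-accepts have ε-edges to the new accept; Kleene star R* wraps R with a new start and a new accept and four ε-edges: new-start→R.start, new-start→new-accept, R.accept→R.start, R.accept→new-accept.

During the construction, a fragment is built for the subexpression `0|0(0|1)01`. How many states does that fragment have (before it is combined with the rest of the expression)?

16

Fragment for `0|0(0|1)01`:
Each of the 6 symbol leaves contributes a 2-state fragment.
  0|1 = 6 states
  0(0|1)01 = 12 states
  0|0(0|1)01 = 16 states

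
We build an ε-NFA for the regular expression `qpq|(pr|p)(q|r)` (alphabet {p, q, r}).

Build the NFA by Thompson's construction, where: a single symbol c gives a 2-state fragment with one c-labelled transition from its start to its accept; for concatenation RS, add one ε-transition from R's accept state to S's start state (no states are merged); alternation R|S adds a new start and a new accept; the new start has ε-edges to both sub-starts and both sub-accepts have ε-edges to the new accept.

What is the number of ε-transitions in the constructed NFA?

16

Recursing over subexpressions:
Each of the 8 symbol leaves contributes 0 ε-transitions.
  qpq : 2 ε-transitions
  pr : 1 ε-transition
  pr|p : 5 ε-transitions
  q|r : 4 ε-transitions
  (pr|p)(q|r) : 10 ε-transitions
  qpq|(pr|p)(q|r) : 16 ε-transitions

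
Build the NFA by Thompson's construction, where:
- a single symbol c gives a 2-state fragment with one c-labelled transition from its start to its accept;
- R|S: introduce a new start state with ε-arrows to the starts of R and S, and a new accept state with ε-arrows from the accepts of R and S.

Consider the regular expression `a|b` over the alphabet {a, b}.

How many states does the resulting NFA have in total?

Per subexpression:
Each of the 2 symbol leaves contributes a 2-state fragment.
  a|b = 6 states

6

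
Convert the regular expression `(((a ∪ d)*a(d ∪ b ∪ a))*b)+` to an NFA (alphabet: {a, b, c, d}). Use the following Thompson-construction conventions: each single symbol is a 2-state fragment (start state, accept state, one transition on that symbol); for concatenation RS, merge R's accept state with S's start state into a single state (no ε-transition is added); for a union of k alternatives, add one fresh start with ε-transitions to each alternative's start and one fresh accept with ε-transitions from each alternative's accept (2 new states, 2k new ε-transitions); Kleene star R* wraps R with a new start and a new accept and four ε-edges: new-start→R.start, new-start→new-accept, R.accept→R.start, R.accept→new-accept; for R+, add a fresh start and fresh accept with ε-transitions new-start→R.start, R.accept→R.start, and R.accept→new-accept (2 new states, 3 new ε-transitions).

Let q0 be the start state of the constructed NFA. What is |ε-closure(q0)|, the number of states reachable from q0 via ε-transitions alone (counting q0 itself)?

Let C(F) = |ε-closure(F.start)| within fragment F, and note whether F accepts ε. Symbol fragments have C = 1 and do not accept ε. Then:
  a ∪ d : |closure| = 1 + 1 + 1 = 3 (the new accept is not ε-reachable since no branch accepts ε)
  (a ∪ d)* : the star's fresh start ε-reaches both the body's start and the fresh accept: |closure| = 2 + 3 = 5
  d ∪ b ∪ a : |closure| = 1 + 1 + 1 + 1 = 4 (the new accept is not ε-reachable since no branch accepts ε)
  (a ∪ d)*a(d ∪ b ∪ a) : the left operand accepts ε, so the closure extends into the next operand (the shared merged state is already counted); |closure| = 5 + (1−1) = 5
  ((a ∪ d)*a(d ∪ b ∪ a))* : |closure| = 1 (new start) + 5 (body) + 1 (new accept) = 7
  ((a ∪ d)*a(d ∪ b ∪ a))*b : |closure| = 7 + (1−1) = 7 (closure spills across the concat boundary because the left factor accepts ε)
  (((a ∪ d)*a(d ∪ b ∪ a))*b)+ : |closure| = 1 + 7 = 8 (the body doesn't accept ε, so the new accept is not reached)

8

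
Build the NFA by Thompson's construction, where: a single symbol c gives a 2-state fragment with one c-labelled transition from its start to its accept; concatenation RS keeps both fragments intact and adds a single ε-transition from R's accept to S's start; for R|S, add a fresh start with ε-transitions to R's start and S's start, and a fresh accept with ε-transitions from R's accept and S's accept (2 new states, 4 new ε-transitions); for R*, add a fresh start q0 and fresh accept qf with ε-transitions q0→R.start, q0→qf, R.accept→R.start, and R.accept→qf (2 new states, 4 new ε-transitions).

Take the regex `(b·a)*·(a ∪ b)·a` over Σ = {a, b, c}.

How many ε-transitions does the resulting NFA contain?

11

Bottom-up over the parse tree:
Each of the 5 symbol leaves contributes 0 ε-transitions.
  b·a : 1 ε-transition
  (b·a)* : 5 ε-transitions
  a ∪ b : 4 ε-transitions
  (b·a)*·(a ∪ b)·a : 11 ε-transitions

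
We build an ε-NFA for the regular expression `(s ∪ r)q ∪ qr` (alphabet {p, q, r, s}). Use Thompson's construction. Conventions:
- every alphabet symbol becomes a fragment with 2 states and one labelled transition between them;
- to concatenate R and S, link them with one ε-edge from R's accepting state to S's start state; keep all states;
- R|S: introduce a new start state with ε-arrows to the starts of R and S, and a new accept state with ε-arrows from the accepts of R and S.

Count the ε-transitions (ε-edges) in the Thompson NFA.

By structural recursion:
Each of the 5 symbol leaves contributes 0 ε-transitions.
  s ∪ r = 4 ε-transitions
  (s ∪ r)q = 5 ε-transitions
  qr = 1 ε-transition
  (s ∪ r)q ∪ qr = 10 ε-transitions

10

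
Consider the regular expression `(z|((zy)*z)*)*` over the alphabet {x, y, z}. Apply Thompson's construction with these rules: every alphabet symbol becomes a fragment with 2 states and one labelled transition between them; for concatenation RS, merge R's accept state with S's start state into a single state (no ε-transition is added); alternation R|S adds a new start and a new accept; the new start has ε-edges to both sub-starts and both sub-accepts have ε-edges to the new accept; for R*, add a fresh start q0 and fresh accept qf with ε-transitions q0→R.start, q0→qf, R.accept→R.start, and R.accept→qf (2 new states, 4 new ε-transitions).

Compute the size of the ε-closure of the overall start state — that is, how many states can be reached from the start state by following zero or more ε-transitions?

10

Compute the ε-closure size of each fragment's start state recursively; a symbol fragment's start has no outgoing ε-edge, so its closure is just itself (size 1).
  zy — C equals the left operand's closure size = 1 (its accept is not ε-reachable, so the closure stops there)
  (zy)* — the star's fresh start ε-reaches both the body's start and the fresh accept: C = 2 + 1 = 3
  (zy)*z — C = 3 + (1−1) = 3 (closure spills across the concat boundary because the left factor accepts ε)
  ((zy)*z)* — new start has ε-edges to the inner start and to the new accept, so C = 2 + 3 = 5
  z|((zy)*z)* — C = 1 (new start) + (1 + 5) + 1 (new accept, since some branch ε-reaches its own accept) = 8
  (z|((zy)*z)*)* — the star's fresh start ε-reaches both the body's start and the fresh accept: C = 2 + 8 = 10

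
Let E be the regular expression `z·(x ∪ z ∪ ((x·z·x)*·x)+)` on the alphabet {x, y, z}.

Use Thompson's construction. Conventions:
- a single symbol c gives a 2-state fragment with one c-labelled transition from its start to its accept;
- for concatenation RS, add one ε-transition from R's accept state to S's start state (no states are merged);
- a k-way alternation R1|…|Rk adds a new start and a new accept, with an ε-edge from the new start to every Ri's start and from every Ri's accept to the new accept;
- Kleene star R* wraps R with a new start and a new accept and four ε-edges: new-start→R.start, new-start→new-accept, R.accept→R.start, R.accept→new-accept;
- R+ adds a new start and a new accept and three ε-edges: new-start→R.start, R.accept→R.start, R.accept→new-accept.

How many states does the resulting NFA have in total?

Building bottom-up:
Each of the 7 symbol leaves contributes a 2-state fragment.
  x·z·x — 6 states
  (x·z·x)* — 8 states
  (x·z·x)*·x — 10 states
  ((x·z·x)*·x)+ — 12 states
  x ∪ z ∪ ((x·z·x)*·x)+ — 18 states
  z·(x ∪ z ∪ ((x·z·x)*·x)+) — 20 states

20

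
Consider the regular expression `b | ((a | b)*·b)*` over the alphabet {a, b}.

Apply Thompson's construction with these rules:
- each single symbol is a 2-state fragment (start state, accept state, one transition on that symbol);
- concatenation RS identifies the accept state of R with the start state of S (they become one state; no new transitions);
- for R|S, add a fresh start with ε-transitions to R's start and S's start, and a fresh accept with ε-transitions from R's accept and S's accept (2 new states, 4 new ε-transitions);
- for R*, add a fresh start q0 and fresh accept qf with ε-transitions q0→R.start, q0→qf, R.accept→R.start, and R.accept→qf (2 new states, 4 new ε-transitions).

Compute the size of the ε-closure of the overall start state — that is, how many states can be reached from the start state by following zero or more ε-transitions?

Let C(F) = |ε-closure(F.start)| within fragment F, and note whether F accepts ε. Symbol fragments have C = 1 and do not accept ε. Then:
  a | b — new start ε-reaches every alternative's start; none of them accept ε, so the new accept is not reached: |ε-closure| = 1 + 1 + 1 = 3
  (a | b)* — new start has ε-edges to the inner start and to the new accept, so |ε-closure| = 2 + 3 = 5
  (a | b)*·b — |ε-closure| = 5 + (1−1) = 5 (closure spills across the concat boundary because the left factor accepts ε)
  ((a | b)*·b)* — new start has ε-edges to the inner start and to the new accept, so |ε-closure| = 2 + 5 = 7
  b | ((a | b)*·b)* — |ε-closure| = 1 (new start) + (1 + 7) + 1 (new accept, since some branch ε-reaches its own accept) = 10

10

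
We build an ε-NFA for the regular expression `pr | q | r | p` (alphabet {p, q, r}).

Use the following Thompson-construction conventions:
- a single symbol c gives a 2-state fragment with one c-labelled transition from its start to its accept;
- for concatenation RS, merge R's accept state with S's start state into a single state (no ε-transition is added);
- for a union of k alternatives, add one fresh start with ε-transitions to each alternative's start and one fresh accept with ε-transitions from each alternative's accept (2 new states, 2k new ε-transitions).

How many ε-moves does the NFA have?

Bottom-up over the parse tree:
Each of the 5 symbol leaves contributes 0 ε-transitions.
  pr = 0 ε-transitions
  pr | q | r | p = 8 ε-transitions

8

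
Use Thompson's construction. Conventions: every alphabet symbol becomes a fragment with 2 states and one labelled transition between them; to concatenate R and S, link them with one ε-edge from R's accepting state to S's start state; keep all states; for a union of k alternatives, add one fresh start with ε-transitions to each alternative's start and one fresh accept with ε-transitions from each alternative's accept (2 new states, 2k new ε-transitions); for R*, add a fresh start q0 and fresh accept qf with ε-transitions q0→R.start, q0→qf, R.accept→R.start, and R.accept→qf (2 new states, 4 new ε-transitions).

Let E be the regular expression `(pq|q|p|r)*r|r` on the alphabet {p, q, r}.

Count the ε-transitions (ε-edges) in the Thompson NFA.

18

Building bottom-up:
Each of the 7 symbol leaves contributes 0 ε-transitions.
  pq → 1 ε-transition
  pq|q|p|r → 9 ε-transitions
  (pq|q|p|r)* → 13 ε-transitions
  (pq|q|p|r)*r → 14 ε-transitions
  (pq|q|p|r)*r|r → 18 ε-transitions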